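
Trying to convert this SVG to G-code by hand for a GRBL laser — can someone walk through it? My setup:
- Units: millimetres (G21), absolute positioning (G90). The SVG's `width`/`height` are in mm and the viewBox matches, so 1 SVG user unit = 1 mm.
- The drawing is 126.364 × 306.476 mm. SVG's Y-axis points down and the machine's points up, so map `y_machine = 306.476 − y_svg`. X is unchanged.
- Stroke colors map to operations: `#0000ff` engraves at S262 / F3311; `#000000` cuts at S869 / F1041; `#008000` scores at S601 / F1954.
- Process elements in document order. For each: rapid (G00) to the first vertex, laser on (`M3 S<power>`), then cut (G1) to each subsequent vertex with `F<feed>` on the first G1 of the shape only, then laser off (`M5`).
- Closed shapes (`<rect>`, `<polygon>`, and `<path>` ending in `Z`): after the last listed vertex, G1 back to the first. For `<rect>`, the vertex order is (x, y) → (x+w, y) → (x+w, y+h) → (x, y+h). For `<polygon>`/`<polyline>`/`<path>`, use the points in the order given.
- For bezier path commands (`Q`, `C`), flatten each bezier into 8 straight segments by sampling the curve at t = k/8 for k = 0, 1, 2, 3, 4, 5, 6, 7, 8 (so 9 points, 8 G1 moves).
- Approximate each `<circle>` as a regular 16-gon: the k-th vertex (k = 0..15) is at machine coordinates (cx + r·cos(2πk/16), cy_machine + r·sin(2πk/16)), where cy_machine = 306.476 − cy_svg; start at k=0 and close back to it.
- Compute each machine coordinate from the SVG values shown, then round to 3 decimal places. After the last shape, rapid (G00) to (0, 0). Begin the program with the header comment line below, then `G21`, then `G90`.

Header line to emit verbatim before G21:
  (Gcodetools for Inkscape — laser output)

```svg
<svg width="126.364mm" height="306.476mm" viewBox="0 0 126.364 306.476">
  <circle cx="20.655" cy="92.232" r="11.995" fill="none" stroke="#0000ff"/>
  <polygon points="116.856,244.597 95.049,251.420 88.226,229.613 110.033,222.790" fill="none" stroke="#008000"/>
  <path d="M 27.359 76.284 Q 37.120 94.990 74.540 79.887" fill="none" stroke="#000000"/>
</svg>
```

1 u = 1 mm; y_m = 306.476 − y.

[1] `<circle>` circle, #0000ff→engrave S262 F3311: (32.650,214.244) → (31.737,218.834) → (29.137,222.726) → (25.245,225.326) → (20.655,226.239) → (16.065,225.326) → (12.173,222.726) → (9.573,218.834) → (8.660,214.244) → (9.573,209.654) → (12.173,205.762) → (16.065,203.162) → (20.655,202.249) → (25.245,203.162) → (29.137,205.762) → (31.737,209.654) → (32.650,214.244) (closed)

[2] `<polygon>` regular polygon, #008000→score S601 F1954: (116.856,61.879) → (95.049,55.056) → (88.226,76.863) → (110.033,83.686) → (116.856,61.879) (closed)

[3] `<path>` quadratic bezier, #000000→cut S869 F1041: (27.359,230.192) → (30.231,226.044) → (33.968,222.952) → (38.569,220.917) → (44.035,219.938) → (50.365,220.016) → (57.559,221.151) → (65.617,223.342) → (74.540,226.589)

(Gcodetools for Inkscape — laser output)
G21
G90
G00 X32.650 Y214.244
M3 S262
G1 X31.737 Y218.834 F3311
G1 X29.137 Y222.726
G1 X25.245 Y225.326
G1 X20.655 Y226.239
G1 X16.065 Y225.326
G1 X12.173 Y222.726
G1 X9.573 Y218.834
G1 X8.660 Y214.244
G1 X9.573 Y209.654
G1 X12.173 Y205.762
G1 X16.065 Y203.162
G1 X20.655 Y202.249
G1 X25.245 Y203.162
G1 X29.137 Y205.762
G1 X31.737 Y209.654
G1 X32.650 Y214.244
M5
G00 X116.856 Y61.879
M3 S601
G1 X95.049 Y55.056 F1954
G1 X88.226 Y76.863
G1 X110.033 Y83.686
G1 X116.856 Y61.879
M5
G00 X27.359 Y230.192
M3 S869
G1 X30.231 Y226.044 F1041
G1 X33.968 Y222.952
G1 X38.569 Y220.917
G1 X44.035 Y219.938
G1 X50.365 Y220.016
G1 X57.559 Y221.151
G1 X65.617 Y223.342
G1 X74.540 Y226.589
M5
G00 X0.000 Y0.000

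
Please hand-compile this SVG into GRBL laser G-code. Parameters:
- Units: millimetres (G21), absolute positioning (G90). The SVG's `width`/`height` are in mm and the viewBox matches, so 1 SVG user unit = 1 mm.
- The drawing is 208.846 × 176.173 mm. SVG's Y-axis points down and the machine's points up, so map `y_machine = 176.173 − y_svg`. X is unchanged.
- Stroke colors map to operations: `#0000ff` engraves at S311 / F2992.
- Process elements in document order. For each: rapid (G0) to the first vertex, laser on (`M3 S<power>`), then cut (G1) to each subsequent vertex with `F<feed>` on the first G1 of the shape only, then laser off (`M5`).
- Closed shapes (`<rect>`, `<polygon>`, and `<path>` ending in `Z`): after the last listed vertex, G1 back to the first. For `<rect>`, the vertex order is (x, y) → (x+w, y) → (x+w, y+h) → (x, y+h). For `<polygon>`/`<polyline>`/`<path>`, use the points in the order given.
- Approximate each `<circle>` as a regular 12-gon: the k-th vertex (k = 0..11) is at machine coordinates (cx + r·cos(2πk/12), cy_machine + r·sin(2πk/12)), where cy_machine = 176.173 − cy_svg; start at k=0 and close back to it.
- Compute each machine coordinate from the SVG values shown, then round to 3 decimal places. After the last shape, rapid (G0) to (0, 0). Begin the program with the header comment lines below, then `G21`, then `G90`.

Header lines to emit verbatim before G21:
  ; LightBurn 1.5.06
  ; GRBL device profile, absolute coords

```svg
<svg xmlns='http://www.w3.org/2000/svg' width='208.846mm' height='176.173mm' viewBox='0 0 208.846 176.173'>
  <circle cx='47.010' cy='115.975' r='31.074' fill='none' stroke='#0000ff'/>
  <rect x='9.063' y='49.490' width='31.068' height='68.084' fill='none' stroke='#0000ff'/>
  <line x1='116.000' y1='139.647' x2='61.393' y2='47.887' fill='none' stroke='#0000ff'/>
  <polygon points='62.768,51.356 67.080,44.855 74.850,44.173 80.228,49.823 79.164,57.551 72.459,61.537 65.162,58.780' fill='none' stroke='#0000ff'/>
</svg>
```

; LightBurn 1.5.06
; GRBL device profile, absolute coords
G21
G90
G0 X78.084 Y60.198
M3 S311
G1 X73.921 Y75.735 F2992
G1 X62.547 Y87.109
G1 X47.010 Y91.272
G1 X31.473 Y87.109
G1 X20.099 Y75.735
G1 X15.936 Y60.198
G1 X20.099 Y44.661
G1 X31.473 Y33.287
G1 X47.010 Y29.124
G1 X62.547 Y33.287
G1 X73.921 Y44.661
G1 X78.084 Y60.198
M5
G0 X9.063 Y126.683
M3 S311
G1 X40.131 Y126.683 F2992
G1 X40.131 Y58.599
G1 X9.063 Y58.599
G1 X9.063 Y126.683
M5
G0 X116.000 Y36.526
M3 S311
G1 X61.393 Y128.286 F2992
M5
G0 X62.768 Y124.817
M3 S311
G1 X67.080 Y131.318 F2992
G1 X74.850 Y132.000
G1 X80.228 Y126.350
G1 X79.164 Y118.622
G1 X72.459 Y114.636
G1 X65.162 Y117.393
G1 X62.768 Y124.817
M5
G0 X0.000 Y0.000

Since the viewBox matches the mm dimensions, user units are millimetres directly. The only transform is the Y-flip y_m = 176.173 − y_svg.

Shape 1 is a circle drawn with `<circle>`. Its stroke #0000ff means engrave at S311, F2992. After flipping Y the toolpath is (78.084,60.198) → (73.921,75.735) → (62.547,87.109) → (47.010,91.272) → (31.473,87.109) → (20.099,75.735) → (15.936,60.198) → (20.099,44.661) → (31.473,33.287) → (47.010,29.124) → (62.547,33.287) → (73.921,44.661) → (78.084,60.198), returning to the start.

Shape 2 is a rectangle drawn with `<rect>`. Its stroke #0000ff means engrave at S311, F2992. After flipping Y the toolpath is (9.063,126.683) → (40.131,126.683) → (40.131,58.599) → (9.063,58.599) → (9.063,126.683), returning to the start.

Shape 3 is a line segment drawn with `<line>`. Its stroke #0000ff means engrave at S311, F2992. After flipping Y the toolpath is (116.000,36.526) → (61.393,128.286).

Shape 4 is a regular polygon drawn with `<polygon>`. Its stroke #0000ff means engrave at S311, F2992. After flipping Y the toolpath is (62.768,124.817) → (67.080,131.318) → (74.850,132.000) → (80.228,126.350) → (79.164,118.622) → (72.459,114.636) → (65.162,117.393) → (62.768,124.817), returning to the start.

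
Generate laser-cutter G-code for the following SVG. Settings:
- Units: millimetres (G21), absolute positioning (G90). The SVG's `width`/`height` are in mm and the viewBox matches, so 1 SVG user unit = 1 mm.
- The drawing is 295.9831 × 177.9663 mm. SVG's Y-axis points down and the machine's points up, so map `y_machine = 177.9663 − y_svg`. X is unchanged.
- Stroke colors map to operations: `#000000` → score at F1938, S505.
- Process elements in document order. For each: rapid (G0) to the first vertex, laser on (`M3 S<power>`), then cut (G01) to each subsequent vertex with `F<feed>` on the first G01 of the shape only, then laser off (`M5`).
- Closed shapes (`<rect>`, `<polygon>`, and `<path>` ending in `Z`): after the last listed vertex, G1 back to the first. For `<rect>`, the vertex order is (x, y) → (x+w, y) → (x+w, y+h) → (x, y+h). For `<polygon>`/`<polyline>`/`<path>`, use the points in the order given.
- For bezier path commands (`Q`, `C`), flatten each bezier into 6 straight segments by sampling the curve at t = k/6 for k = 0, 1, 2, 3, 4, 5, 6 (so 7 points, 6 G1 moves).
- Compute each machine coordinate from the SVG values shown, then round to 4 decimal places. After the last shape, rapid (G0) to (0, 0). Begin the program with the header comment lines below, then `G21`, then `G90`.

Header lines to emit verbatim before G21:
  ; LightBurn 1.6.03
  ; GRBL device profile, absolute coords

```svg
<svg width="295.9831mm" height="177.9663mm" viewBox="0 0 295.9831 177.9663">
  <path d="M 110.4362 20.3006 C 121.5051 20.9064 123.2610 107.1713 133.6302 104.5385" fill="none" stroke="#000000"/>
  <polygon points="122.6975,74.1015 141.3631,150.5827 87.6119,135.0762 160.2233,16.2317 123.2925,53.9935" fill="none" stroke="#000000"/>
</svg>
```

Since the viewBox matches the mm dimensions, user units are millimetres directly. The only transform is the Y-flip y_m = 177.9663 − y_svg.

Shape 1 is a cubic bezier drawn with `<path>`. Its stroke #000000 means score at S505, F1938. After flipping Y the toolpath is (110.4362,157.6657) → (115.2776,151.0327) → (119.0647,134.9719) → (122.2956,114.3323) → (125.4682,93.9625) → (129.0804,78.7114) → (133.6302,73.4278).

Shape 2 is a closed polygon drawn with `<polygon>`. Its stroke #000000 means score at S505, F1938. After flipping Y the toolpath is (122.6975,103.8648) → (141.3631,27.3836) → (87.6119,42.8901) → (160.2233,161.7346) → (123.2925,123.9728) → (122.6975,103.8648), returning to the start.

; LightBurn 1.6.03
; GRBL device profile, absolute coords
G21
G90
G0 X110.4362 Y157.6657
M3 S505
G01 X115.2776 Y151.0327 F1938
G01 X119.0647 Y134.9719
G01 X122.2956 Y114.3323
G01 X125.4682 Y93.9625
G01 X129.0804 Y78.7114
G01 X133.6302 Y73.4278
M5
G0 X122.6975 Y103.8648
M3 S505
G01 X141.3631 Y27.3836 F1938
G01 X87.6119 Y42.8901
G01 X160.2233 Y161.7346
G01 X123.2925 Y123.9728
G01 X122.6975 Y103.8648
M5
G0 X0.0000 Y0.0000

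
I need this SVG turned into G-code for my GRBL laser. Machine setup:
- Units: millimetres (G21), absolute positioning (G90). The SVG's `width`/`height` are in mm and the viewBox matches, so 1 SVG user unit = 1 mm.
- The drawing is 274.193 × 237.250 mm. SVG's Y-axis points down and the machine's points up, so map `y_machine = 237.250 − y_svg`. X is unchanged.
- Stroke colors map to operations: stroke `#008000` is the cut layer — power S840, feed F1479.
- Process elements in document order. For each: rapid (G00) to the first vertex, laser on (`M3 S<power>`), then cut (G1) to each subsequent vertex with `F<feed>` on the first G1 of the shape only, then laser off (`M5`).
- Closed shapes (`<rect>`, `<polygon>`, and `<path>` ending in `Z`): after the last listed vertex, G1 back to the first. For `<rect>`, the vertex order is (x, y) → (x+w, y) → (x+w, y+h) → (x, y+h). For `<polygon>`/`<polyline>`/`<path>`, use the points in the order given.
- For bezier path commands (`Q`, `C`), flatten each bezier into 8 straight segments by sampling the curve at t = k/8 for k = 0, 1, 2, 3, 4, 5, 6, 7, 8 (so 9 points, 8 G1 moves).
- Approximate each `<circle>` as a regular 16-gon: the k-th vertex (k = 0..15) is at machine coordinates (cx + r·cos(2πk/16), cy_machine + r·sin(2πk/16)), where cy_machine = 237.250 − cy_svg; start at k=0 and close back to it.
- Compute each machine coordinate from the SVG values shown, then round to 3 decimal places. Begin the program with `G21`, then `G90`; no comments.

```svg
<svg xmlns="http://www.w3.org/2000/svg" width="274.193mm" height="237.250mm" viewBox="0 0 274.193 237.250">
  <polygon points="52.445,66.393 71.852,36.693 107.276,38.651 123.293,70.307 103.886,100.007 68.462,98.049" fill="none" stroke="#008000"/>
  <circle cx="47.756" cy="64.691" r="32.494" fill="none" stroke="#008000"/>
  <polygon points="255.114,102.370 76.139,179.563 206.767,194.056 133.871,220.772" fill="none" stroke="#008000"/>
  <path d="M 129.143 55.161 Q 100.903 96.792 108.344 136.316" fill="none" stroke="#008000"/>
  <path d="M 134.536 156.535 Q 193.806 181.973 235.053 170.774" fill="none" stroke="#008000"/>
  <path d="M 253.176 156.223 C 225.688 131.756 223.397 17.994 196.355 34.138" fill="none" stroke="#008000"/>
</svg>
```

1 u = 1 mm; y_m = 237.250 − y.

[1] `<polygon>` regular polygon, #008000→cut S840 F1479: (52.445,170.857) → (71.852,200.557) → (107.276,198.599) → (123.293,166.943) → (103.886,137.243) → (68.462,139.201) → (52.445,170.857) (closed)

[2] `<circle>` circle, #008000→cut S840 F1479: (80.250,172.559) → (77.777,184.994) → (70.733,195.536) → (60.191,202.580) → (47.756,205.053) → (35.321,202.580) → (24.779,195.536) → (17.735,184.994) → (15.262,172.559) → (17.735,160.124) → (24.779,149.582) → (35.321,142.538) → (47.756,140.065) → (60.191,142.538) → (70.733,149.582) → (77.777,160.124) → (80.250,172.559) (closed)

[3] `<polygon>` closed polygon, #008000→cut S840 F1479: (255.114,134.880) → (76.139,57.687) → (206.767,43.194) → (133.871,16.478) → (255.114,134.880) (closed)

[4] `<path>` quadratic bezier, #008000→cut S840 F1479: (129.143,182.089) → (122.641,171.714) → (117.253,161.405) → (112.981,151.162) → (109.823,140.985) → (107.781,130.873) → (106.854,120.828) → (107.041,110.848) → (108.344,100.934)

[5] `<path>` quadratic bezier, #008000→cut S840 F1479: (134.536,80.715) → (149.072,74.928) → (163.045,70.286) → (176.454,66.789) → (189.300,64.436) → (201.583,63.229) → (213.303,63.166) → (224.460,64.249) → (235.053,66.476)

[6] `<path>` cubic bezier, #008000→cut S840 F1479: (253.176,81.027) → (243.952,93.960) → (236.504,112.695) → (230.248,134.664) → (224.598,157.299) → (218.969,178.029) → (212.776,194.288) → (205.433,203.505) → (196.355,203.112)

G21
G90
G00 X52.445 Y170.857
M3 S840
G1 X71.852 Y200.557 F1479
G1 X107.276 Y198.599
G1 X123.293 Y166.943
G1 X103.886 Y137.243
G1 X68.462 Y139.201
G1 X52.445 Y170.857
M5
G00 X80.250 Y172.559
M3 S840
G1 X77.777 Y184.994 F1479
G1 X70.733 Y195.536
G1 X60.191 Y202.580
G1 X47.756 Y205.053
G1 X35.321 Y202.580
G1 X24.779 Y195.536
G1 X17.735 Y184.994
G1 X15.262 Y172.559
G1 X17.735 Y160.124
G1 X24.779 Y149.582
G1 X35.321 Y142.538
G1 X47.756 Y140.065
G1 X60.191 Y142.538
G1 X70.733 Y149.582
G1 X77.777 Y160.124
G1 X80.250 Y172.559
M5
G00 X255.114 Y134.880
M3 S840
G1 X76.139 Y57.687 F1479
G1 X206.767 Y43.194
G1 X133.871 Y16.478
G1 X255.114 Y134.880
M5
G00 X129.143 Y182.089
M3 S840
G1 X122.641 Y171.714 F1479
G1 X117.253 Y161.405
G1 X112.981 Y151.162
G1 X109.823 Y140.985
G1 X107.781 Y130.873
G1 X106.854 Y120.828
G1 X107.041 Y110.848
G1 X108.344 Y100.934
M5
G00 X134.536 Y80.715
M3 S840
G1 X149.072 Y74.928 F1479
G1 X163.045 Y70.286
G1 X176.454 Y66.789
G1 X189.300 Y64.436
G1 X201.583 Y63.229
G1 X213.303 Y63.166
G1 X224.460 Y64.249
G1 X235.053 Y66.476
M5
G00 X253.176 Y81.027
M3 S840
G1 X243.952 Y93.960 F1479
G1 X236.504 Y112.695
G1 X230.248 Y134.664
G1 X224.598 Y157.299
G1 X218.969 Y178.029
G1 X212.776 Y194.288
G1 X205.433 Y203.505
G1 X196.355 Y203.112
M5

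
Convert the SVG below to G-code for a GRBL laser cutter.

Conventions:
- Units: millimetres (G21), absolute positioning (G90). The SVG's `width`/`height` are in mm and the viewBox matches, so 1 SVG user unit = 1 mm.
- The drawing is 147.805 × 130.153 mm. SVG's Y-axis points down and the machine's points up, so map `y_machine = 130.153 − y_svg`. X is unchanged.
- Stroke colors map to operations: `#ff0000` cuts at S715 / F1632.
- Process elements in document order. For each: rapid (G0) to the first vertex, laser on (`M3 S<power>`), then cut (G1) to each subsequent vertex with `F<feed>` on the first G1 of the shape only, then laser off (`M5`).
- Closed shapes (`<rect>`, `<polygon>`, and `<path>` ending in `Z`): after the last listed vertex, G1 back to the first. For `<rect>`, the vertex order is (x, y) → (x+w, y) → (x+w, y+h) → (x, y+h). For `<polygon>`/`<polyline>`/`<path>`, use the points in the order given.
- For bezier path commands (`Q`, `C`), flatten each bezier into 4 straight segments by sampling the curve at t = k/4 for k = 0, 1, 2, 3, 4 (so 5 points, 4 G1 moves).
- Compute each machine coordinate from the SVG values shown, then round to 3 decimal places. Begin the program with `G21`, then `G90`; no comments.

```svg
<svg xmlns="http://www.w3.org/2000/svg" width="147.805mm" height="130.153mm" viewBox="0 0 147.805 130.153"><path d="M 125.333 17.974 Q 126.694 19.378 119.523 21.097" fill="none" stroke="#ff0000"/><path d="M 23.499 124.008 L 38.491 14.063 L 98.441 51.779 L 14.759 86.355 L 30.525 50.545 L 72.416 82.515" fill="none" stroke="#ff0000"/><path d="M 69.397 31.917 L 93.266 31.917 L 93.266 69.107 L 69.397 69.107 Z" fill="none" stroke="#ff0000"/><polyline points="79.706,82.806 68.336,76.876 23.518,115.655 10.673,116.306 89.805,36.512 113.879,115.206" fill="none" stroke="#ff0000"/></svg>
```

G21
G90
G0 X125.333 Y112.179
M3 S715
G1 X125.480 Y111.457 F1632
G1 X124.561 Y110.696
G1 X122.575 Y109.896
G1 X119.523 Y109.056
M5
G0 X23.499 Y6.145
M3 S715
G1 X38.491 Y116.090 F1632
G1 X98.441 Y78.374
G1 X14.759 Y43.798
G1 X30.525 Y79.608
G1 X72.416 Y47.638
M5
G0 X69.397 Y98.236
M3 S715
G1 X93.266 Y98.236 F1632
G1 X93.266 Y61.046
G1 X69.397 Y61.046
G1 X69.397 Y98.236
M5
G0 X79.706 Y47.347
M3 S715
G1 X68.336 Y53.277 F1632
G1 X23.518 Y14.498
G1 X10.673 Y13.847
G1 X89.805 Y93.641
G1 X113.879 Y14.947
M5

1 u = 1 mm; y_m = 130.153 − y.

[1] `<path>` quadratic bezier, #ff0000→cut S715 F1632: (125.333,112.179) → (125.480,111.457) → (124.561,110.696) → (122.575,109.896) → (119.523,109.056)

[2] `<path>` open polyline, #ff0000→cut S715 F1632: (23.499,6.145) → (38.491,116.090) → (98.441,78.374) → (14.759,43.798) → (30.525,79.608) → (72.416,47.638)

[3] `<path>` rectangle, #ff0000→cut S715 F1632: (69.397,98.236) → (93.266,98.236) → (93.266,61.046) → (69.397,61.046) → (69.397,98.236) (closed)

[4] `<polyline>` open polyline, #ff0000→cut S715 F1632: (79.706,47.347) → (68.336,53.277) → (23.518,14.498) → (10.673,13.847) → (89.805,93.641) → (113.879,14.947)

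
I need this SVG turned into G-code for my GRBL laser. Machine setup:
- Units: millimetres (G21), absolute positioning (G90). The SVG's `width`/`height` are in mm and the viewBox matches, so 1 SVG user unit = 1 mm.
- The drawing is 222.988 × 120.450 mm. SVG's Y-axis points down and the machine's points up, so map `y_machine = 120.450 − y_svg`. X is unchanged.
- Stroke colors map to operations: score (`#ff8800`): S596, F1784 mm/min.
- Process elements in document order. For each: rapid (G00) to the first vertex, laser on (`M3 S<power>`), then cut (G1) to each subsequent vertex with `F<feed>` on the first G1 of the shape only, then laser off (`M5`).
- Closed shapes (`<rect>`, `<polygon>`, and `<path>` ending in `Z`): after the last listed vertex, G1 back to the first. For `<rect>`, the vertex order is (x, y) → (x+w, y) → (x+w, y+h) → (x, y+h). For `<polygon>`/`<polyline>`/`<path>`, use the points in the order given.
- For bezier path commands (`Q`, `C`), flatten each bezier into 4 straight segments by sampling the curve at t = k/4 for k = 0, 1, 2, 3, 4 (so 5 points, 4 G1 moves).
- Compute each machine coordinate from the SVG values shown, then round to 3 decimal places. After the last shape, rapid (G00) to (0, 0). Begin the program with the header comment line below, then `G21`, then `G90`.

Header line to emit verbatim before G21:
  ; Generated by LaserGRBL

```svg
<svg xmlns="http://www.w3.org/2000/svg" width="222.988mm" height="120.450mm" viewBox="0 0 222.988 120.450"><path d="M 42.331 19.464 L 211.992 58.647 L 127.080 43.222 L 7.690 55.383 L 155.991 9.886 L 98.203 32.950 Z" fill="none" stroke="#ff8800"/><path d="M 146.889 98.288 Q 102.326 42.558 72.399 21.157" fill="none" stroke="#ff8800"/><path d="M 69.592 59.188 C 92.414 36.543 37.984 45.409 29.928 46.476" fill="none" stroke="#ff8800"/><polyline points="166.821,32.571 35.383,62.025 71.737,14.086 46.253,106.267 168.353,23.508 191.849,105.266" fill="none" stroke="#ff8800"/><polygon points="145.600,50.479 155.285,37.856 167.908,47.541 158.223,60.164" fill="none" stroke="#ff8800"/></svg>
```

; Generated by LaserGRBL
G21
G90
G00 X42.331 Y100.986
M3 S596
G1 X211.992 Y61.803 F1784
G1 X127.080 Y77.228
G1 X7.690 Y65.067
G1 X155.991 Y110.564
G1 X98.203 Y87.500
G1 X42.331 Y100.986
M5
G00 X146.889 Y22.162
M3 S596
G1 X125.522 Y47.881 F1784
G1 X105.985 Y69.310
G1 X88.277 Y86.447
G1 X72.399 Y99.293
M5
G00 X69.592 Y61.262
M3 S596
G1 X74.155 Y72.952 F1784
G1 X61.339 Y76.510
G1 X42.733 Y75.622
G1 X29.928 Y73.974
M5
G00 X166.821 Y87.879
M3 S596
G1 X35.383 Y58.425 F1784
G1 X71.737 Y106.364
G1 X46.253 Y14.183
G1 X168.353 Y96.942
G1 X191.849 Y15.184
M5
G00 X145.600 Y69.971
M3 S596
G1 X155.285 Y82.594 F1784
G1 X167.908 Y72.909
G1 X158.223 Y60.286
G1 X145.600 Y69.971
M5
G00 X0.000 Y0.000

Since the viewBox matches the mm dimensions, user units are millimetres directly. The only transform is the Y-flip y_m = 120.450 − y_svg.

Shape 1 is a closed polygon drawn with `<path>`. Its stroke #ff8800 means score at S596, F1784. After flipping Y the toolpath is (42.331,100.986) → (211.992,61.803) → (127.080,77.228) → (7.690,65.067) → (155.991,110.564) → (98.203,87.500) → (42.331,100.986), returning to the start.

Shape 2 is a quadratic bezier drawn with `<path>`. Its stroke #ff8800 means score at S596, F1784. After flipping Y the toolpath is (146.889,22.162) → (125.522,47.881) → (105.985,69.310) → (88.277,86.447) → (72.399,99.293).

Shape 3 is a cubic bezier drawn with `<path>`. Its stroke #ff8800 means score at S596, F1784. After flipping Y the toolpath is (69.592,61.262) → (74.155,72.952) → (61.339,76.510) → (42.733,75.622) → (29.928,73.974).

Shape 4 is a open polyline drawn with `<polyline>`. Its stroke #ff8800 means score at S596, F1784. After flipping Y the toolpath is (166.821,87.879) → (35.383,58.425) → (71.737,106.364) → (46.253,14.183) → (168.353,96.942) → (191.849,15.184).

Shape 5 is a regular polygon drawn with `<polygon>`. Its stroke #ff8800 means score at S596, F1784. After flipping Y the toolpath is (145.600,69.971) → (155.285,82.594) → (167.908,72.909) → (158.223,60.286) → (145.600,69.971), returning to the start.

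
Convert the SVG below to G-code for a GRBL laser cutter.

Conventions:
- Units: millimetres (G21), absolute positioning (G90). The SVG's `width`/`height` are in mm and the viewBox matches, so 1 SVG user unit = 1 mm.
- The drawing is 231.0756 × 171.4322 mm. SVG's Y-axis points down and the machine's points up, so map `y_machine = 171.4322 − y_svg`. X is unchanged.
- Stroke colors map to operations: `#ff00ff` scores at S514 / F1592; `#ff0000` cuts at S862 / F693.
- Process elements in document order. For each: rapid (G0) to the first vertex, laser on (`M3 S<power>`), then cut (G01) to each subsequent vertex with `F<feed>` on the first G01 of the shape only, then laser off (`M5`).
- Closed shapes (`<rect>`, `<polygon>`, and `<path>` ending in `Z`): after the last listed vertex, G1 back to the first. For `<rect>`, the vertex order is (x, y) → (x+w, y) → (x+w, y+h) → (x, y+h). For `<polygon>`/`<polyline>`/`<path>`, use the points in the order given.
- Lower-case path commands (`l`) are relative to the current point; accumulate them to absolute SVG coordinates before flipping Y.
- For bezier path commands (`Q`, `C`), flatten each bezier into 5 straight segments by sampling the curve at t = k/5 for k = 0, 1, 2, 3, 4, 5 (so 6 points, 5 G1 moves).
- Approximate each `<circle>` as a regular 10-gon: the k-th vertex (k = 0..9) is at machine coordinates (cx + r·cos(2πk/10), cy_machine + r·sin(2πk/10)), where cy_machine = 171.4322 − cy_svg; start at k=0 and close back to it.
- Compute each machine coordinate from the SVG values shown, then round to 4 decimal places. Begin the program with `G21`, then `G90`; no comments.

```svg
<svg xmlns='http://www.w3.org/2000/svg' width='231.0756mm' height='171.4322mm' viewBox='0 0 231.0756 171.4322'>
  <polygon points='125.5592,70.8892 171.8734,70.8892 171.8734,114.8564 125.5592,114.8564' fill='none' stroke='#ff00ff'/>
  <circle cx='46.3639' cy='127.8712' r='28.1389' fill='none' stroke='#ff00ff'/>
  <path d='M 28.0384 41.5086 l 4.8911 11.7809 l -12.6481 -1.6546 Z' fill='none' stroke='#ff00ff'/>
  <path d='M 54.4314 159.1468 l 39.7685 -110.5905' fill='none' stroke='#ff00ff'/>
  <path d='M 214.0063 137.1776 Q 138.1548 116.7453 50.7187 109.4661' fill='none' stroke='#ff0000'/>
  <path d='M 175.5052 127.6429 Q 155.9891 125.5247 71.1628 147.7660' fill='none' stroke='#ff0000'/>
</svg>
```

viewBox `0 0 231.0756 171.4322` with mm width/height → 1 unit = 1 mm. Flip: y_m = 171.4322 − y_svg.

**Shape 1** — `<polygon>` rectangle, stroke `#ff00ff` → score (S514, F1592). Machine vertices: (125.5592,100.5430) → (171.8734,100.5430) → (171.8734,56.5758) → (125.5592,56.5758) → (125.5592,100.5430). Closed: final G1 returns to the first vertex.

**Shape 2** — `<circle>` circle, stroke `#ff00ff` → score (S514, F1592). Machine vertices: (74.5028,43.5610) → (69.1287,60.1006) → (55.0593,70.3227) → (37.6685,70.3227) → (23.5991,60.1006) → (18.2250,43.5610) → (23.5991,27.0214) → (37.6685,16.7993) → (55.0593,16.7993) → (69.1287,27.0214) → (74.5028,43.5610). Closed: final G1 returns to the first vertex.

**Shape 3** — `<path>` regular polygon, stroke `#ff00ff` → score (S514, F1592). Machine vertices: (28.0384,129.9236) → (32.9295,118.1427) → (20.2814,119.7973) → (28.0384,129.9236). Closed: final G1 returns to the first vertex.

**Shape 4** — `<path>` line segment, stroke `#ff00ff` → score (S514, F1592). Machine vertices: (54.4314,12.2854) → (94.1999,122.8759). Open path.

**Shape 5** — `<path>` quadratic bezier, stroke `#ff0000` → cut (S862, F693). Control points (SVG): P0=(214.0063,137.1776), P1=(138.1548,116.7453), P2=(50.7187,109.4661); sampled at t=k/5. Machine vertices: (214.0063,34.2546) → (183.2023,41.9014) → (151.4716,48.4959) → (118.8140,54.0382) → (85.2298,58.5283) → (50.7187,61.9661). Open path.

**Shape 6** — `<path>` quadratic bezier, stroke `#ff0000` → cut (S862, F693). Control points (SVG): P0=(175.5052,127.6429), P1=(155.9891,125.5247), P2=(71.1628,147.7660); sampled at t=k/5. Machine vertices: (175.5052,43.7893) → (165.0864,43.6622) → (149.4427,41.5863) → (128.5742,37.5617) → (102.4809,31.5883) → (71.1628,23.6662). Open path.

G21
G90
G0 X125.5592 Y100.5430
M3 S514
G01 X171.8734 Y100.5430 F1592
G01 X171.8734 Y56.5758
G01 X125.5592 Y56.5758
G01 X125.5592 Y100.5430
M5
G0 X74.5028 Y43.5610
M3 S514
G01 X69.1287 Y60.1006 F1592
G01 X55.0593 Y70.3227
G01 X37.6685 Y70.3227
G01 X23.5991 Y60.1006
G01 X18.2250 Y43.5610
G01 X23.5991 Y27.0214
G01 X37.6685 Y16.7993
G01 X55.0593 Y16.7993
G01 X69.1287 Y27.0214
G01 X74.5028 Y43.5610
M5
G0 X28.0384 Y129.9236
M3 S514
G01 X32.9295 Y118.1427 F1592
G01 X20.2814 Y119.7973
G01 X28.0384 Y129.9236
M5
G0 X54.4314 Y12.2854
M3 S514
G01 X94.1999 Y122.8759 F1592
M5
G0 X214.0063 Y34.2546
M3 S862
G01 X183.2023 Y41.9014 F693
G01 X151.4716 Y48.4959
G01 X118.8140 Y54.0382
G01 X85.2298 Y58.5283
G01 X50.7187 Y61.9661
M5
G0 X175.5052 Y43.7893
M3 S862
G01 X165.0864 Y43.6622 F693
G01 X149.4427 Y41.5863
G01 X128.5742 Y37.5617
G01 X102.4809 Y31.5883
G01 X71.1628 Y23.6662
M5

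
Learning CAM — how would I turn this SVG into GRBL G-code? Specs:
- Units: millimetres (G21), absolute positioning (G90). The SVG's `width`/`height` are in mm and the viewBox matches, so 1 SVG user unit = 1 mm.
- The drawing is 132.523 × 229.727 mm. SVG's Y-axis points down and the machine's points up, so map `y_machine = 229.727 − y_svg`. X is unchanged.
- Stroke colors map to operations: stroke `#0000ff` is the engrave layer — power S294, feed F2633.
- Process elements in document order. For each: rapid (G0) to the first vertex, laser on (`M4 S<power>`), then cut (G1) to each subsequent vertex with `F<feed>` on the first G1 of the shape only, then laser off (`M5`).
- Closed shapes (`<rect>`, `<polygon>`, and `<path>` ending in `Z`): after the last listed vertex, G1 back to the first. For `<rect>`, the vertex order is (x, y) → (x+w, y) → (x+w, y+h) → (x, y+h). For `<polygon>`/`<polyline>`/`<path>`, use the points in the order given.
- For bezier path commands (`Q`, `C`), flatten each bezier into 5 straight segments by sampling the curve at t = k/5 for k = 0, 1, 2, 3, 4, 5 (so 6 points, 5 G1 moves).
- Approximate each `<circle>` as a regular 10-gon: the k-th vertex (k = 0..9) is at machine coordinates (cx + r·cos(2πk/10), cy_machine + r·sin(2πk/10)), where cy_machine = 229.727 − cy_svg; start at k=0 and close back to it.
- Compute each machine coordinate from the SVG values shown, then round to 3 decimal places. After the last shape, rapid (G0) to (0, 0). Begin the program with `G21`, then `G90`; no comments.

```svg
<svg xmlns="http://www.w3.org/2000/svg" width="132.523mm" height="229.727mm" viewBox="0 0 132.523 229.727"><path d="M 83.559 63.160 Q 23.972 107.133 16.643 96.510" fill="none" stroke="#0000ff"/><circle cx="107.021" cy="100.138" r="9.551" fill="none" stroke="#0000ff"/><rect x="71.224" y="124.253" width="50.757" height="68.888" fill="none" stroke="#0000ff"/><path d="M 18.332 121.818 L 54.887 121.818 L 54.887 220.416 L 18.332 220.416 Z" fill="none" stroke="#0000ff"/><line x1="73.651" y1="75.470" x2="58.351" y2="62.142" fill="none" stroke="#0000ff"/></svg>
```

G21
G90
G0 X83.559 Y166.567
M4 S294
G1 X61.815 Y151.162 F2633
G1 X44.251 Y140.124
G1 X30.867 Y133.454
G1 X21.665 Y131.152
G1 X16.643 Y133.217
M5
G0 X116.572 Y129.589
M4 S294
G1 X114.748 Y135.203 F2633
G1 X109.972 Y138.673
G1 X104.070 Y138.673
G1 X99.294 Y135.203
G1 X97.470 Y129.589
G1 X99.294 Y123.975
G1 X104.070 Y120.505
G1 X109.972 Y120.505
G1 X114.748 Y123.975
G1 X116.572 Y129.589
M5
G0 X71.224 Y105.474
M4 S294
G1 X121.981 Y105.474 F2633
G1 X121.981 Y36.586
G1 X71.224 Y36.586
G1 X71.224 Y105.474
M5
G0 X18.332 Y107.909
M4 S294
G1 X54.887 Y107.909 F2633
G1 X54.887 Y9.311
G1 X18.332 Y9.311
G1 X18.332 Y107.909
M5
G0 X73.651 Y154.257
M4 S294
G1 X58.351 Y167.585 F2633
M5
G0 X0.000 Y0.000

viewBox `0 0 132.523 229.727` with mm width/height → 1 unit = 1 mm. Flip: y_m = 229.727 − y_svg.

**Shape 1** — `<path>` quadratic bezier, stroke `#0000ff` → engrave (S294, F2633). Control points (SVG): P0=(83.559,63.160), P1=(23.972,107.133), P2=(16.643,96.510); sampled at t=k/5. Machine vertices: (83.559,166.567) → (61.815,151.162) → (44.251,140.124) → (30.867,133.454) → (21.665,131.152) → (16.643,133.217). Open path.

**Shape 2** — `<circle>` circle, stroke `#0000ff` → engrave (S294, F2633). Machine vertices: (116.572,129.589) → (114.748,135.203) → (109.972,138.673) → (104.070,138.673) → (99.294,135.203) → (97.470,129.589) → (99.294,123.975) → (104.070,120.505) → (109.972,120.505) → (114.748,123.975) → (116.572,129.589). Closed: final G1 returns to the first vertex.

**Shape 3** — `<rect>` rectangle, stroke `#0000ff` → engrave (S294, F2633). Machine vertices: (71.224,105.474) → (121.981,105.474) → (121.981,36.586) → (71.224,36.586) → (71.224,105.474). Closed: final G1 returns to the first vertex.

**Shape 4** — `<path>` rectangle, stroke `#0000ff` → engrave (S294, F2633). Machine vertices: (18.332,107.909) → (54.887,107.909) → (54.887,9.311) → (18.332,9.311) → (18.332,107.909). Closed: final G1 returns to the first vertex.

**Shape 5** — `<line>` line segment, stroke `#0000ff` → engrave (S294, F2633). Machine vertices: (73.651,154.257) → (58.351,167.585). Open path.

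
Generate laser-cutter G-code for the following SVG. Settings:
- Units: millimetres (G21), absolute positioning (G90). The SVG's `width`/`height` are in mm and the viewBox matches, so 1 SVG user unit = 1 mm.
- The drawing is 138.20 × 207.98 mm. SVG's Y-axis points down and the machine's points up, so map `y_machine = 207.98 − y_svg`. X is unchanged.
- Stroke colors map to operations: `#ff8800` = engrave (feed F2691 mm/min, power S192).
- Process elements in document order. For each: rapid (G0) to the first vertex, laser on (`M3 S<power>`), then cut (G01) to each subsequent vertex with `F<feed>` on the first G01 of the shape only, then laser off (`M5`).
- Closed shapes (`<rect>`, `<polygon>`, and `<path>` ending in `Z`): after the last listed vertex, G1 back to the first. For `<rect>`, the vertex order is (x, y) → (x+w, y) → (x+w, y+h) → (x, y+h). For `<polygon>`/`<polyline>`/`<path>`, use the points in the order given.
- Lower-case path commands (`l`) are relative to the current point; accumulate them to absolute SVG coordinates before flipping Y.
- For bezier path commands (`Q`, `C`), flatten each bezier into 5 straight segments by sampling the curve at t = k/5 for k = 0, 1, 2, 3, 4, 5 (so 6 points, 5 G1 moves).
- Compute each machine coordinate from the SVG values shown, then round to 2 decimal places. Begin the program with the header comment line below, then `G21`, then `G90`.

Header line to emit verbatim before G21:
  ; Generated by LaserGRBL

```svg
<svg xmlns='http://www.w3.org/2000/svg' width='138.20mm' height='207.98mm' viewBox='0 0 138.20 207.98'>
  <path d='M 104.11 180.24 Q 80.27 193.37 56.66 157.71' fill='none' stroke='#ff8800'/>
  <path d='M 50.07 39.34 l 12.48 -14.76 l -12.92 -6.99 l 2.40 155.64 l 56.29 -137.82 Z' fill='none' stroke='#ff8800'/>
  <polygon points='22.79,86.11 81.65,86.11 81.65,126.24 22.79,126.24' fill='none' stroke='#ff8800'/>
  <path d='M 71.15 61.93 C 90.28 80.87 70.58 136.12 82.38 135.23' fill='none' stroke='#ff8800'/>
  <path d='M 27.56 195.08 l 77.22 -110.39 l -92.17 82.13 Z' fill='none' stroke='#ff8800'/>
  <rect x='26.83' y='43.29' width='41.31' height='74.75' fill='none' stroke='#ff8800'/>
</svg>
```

viewBox `0 0 138.20 207.98` with mm width/height → 1 unit = 1 mm. Flip: y_m = 207.98 − y_svg.

**Shape 1** — `<path>` quadratic bezier, stroke `#ff8800` → engrave (S192, F2691). Control points (SVG): P0=(104.11,180.24), P1=(80.27,193.37), P2=(56.66,157.71); sampled at t=k/5. Machine vertices: (104.11,27.74) → (94.58,24.44) → (85.07,25.04) → (75.58,29.55) → (66.11,37.96) → (56.66,50.27). Open path.

**Shape 2** — `<path>` closed polygon, stroke `#ff8800` → engrave (S192, F2691). Machine vertices: (50.07,168.64) → (62.55,183.40) → (49.63,190.39) → (52.03,34.75) → (108.32,172.57) → (50.07,168.64). Closed: final G1 returns to the first vertex.

**Shape 3** — `<polygon>` rectangle, stroke `#ff8800` → engrave (S192, F2691). Machine vertices: (22.79,121.87) → (81.65,121.87) → (81.65,81.74) → (22.79,81.74) → (22.79,121.87). Closed: final G1 returns to the first vertex.

**Shape 4** — `<path>` cubic bezier, stroke `#ff8800` → engrave (S192, F2691). Control points (SVG): P0=(71.15,61.93), P1=(90.28,80.87), P2=(70.58,136.12), P3=(82.38,135.23); sampled at t=k/5. Machine vertices: (71.15,146.05) → (78.53,131.07) → (79.97,111.81) → (78.84,92.71) → (78.52,78.21) → (82.38,72.75). Open path.

**Shape 5** — `<path>` closed polygon, stroke `#ff8800` → engrave (S192, F2691). Machine vertices: (27.56,12.90) → (104.78,123.29) → (12.61,41.16) → (27.56,12.90). Closed: final G1 returns to the first vertex.

**Shape 6** — `<rect>` rectangle, stroke `#ff8800` → engrave (S192, F2691). Machine vertices: (26.83,164.69) → (68.14,164.69) → (68.14,89.94) → (26.83,89.94) → (26.83,164.69). Closed: final G1 returns to the first vertex.

; Generated by LaserGRBL
G21
G90
G0 X104.11 Y27.74
M3 S192
G01 X94.58 Y24.44 F2691
G01 X85.07 Y25.04
G01 X75.58 Y29.55
G01 X66.11 Y37.96
G01 X56.66 Y50.27
M5
G0 X50.07 Y168.64
M3 S192
G01 X62.55 Y183.40 F2691
G01 X49.63 Y190.39
G01 X52.03 Y34.75
G01 X108.32 Y172.57
G01 X50.07 Y168.64
M5
G0 X22.79 Y121.87
M3 S192
G01 X81.65 Y121.87 F2691
G01 X81.65 Y81.74
G01 X22.79 Y81.74
G01 X22.79 Y121.87
M5
G0 X71.15 Y146.05
M3 S192
G01 X78.53 Y131.07 F2691
G01 X79.97 Y111.81
G01 X78.84 Y92.71
G01 X78.52 Y78.21
G01 X82.38 Y72.75
M5
G0 X27.56 Y12.90
M3 S192
G01 X104.78 Y123.29 F2691
G01 X12.61 Y41.16
G01 X27.56 Y12.90
M5
G0 X26.83 Y164.69
M3 S192
G01 X68.14 Y164.69 F2691
G01 X68.14 Y89.94
G01 X26.83 Y89.94
G01 X26.83 Y164.69
M5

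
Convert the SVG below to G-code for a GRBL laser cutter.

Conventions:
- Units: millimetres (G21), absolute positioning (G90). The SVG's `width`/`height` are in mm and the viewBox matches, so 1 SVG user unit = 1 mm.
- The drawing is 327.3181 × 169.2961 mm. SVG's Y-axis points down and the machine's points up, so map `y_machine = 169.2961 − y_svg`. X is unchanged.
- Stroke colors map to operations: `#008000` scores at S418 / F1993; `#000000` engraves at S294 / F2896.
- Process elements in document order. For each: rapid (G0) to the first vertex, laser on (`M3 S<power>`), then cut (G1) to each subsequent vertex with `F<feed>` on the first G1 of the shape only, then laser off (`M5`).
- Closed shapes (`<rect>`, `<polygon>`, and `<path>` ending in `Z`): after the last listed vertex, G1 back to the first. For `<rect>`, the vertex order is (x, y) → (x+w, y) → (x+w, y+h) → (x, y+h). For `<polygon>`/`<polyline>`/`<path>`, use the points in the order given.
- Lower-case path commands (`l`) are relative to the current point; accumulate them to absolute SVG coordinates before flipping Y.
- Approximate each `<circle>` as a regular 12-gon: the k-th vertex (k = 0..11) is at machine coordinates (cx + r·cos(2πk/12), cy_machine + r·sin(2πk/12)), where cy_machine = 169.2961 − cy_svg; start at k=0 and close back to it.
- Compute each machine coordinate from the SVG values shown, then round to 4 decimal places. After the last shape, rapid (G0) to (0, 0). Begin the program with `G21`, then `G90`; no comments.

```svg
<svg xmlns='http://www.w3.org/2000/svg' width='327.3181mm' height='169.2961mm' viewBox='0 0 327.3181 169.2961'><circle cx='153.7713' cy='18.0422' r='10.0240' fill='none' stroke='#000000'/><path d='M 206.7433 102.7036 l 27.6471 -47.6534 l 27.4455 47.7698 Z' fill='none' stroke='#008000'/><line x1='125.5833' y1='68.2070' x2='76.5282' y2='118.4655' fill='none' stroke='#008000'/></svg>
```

G21
G90
G0 X163.7953 Y151.2539
M3 S294
G1 X162.4523 Y156.2659 F2896
G1 X158.7833 Y159.9349
G1 X153.7713 Y161.2779
G1 X148.7593 Y159.9349
G1 X145.0903 Y156.2659
G1 X143.7473 Y151.2539
G1 X145.0903 Y146.2419
G1 X148.7593 Y142.5729
G1 X153.7713 Y141.2299
G1 X158.7833 Y142.5729
G1 X162.4523 Y146.2419
G1 X163.7953 Y151.2539
M5
G0 X206.7433 Y66.5925
M3 S418
G1 X234.3904 Y114.2459 F1993
G1 X261.8359 Y66.4761
G1 X206.7433 Y66.5925
M5
G0 X125.5833 Y101.0891
M3 S418
G1 X76.5282 Y50.8306 F1993
M5
G0 X0.0000 Y0.0000

1 u = 1 mm; y_m = 169.2961 − y.

[1] `<circle>` circle, #000000→engrave S294 F2896: (163.7953,151.2539) → (162.4523,156.2659) → (158.7833,159.9349) → (153.7713,161.2779) → (148.7593,159.9349) → (145.0903,156.2659) → (143.7473,151.2539) → (145.0903,146.2419) → (148.7593,142.5729) → (153.7713,141.2299) → (158.7833,142.5729) → (162.4523,146.2419) → (163.7953,151.2539) (closed)

[2] `<path>` regular polygon, #008000→score S418 F1993: (206.7433,66.5925) → (234.3904,114.2459) → (261.8359,66.4761) → (206.7433,66.5925) (closed)

[3] `<line>` line segment, #008000→score S418 F1993: (125.5833,101.0891) → (76.5282,50.8306)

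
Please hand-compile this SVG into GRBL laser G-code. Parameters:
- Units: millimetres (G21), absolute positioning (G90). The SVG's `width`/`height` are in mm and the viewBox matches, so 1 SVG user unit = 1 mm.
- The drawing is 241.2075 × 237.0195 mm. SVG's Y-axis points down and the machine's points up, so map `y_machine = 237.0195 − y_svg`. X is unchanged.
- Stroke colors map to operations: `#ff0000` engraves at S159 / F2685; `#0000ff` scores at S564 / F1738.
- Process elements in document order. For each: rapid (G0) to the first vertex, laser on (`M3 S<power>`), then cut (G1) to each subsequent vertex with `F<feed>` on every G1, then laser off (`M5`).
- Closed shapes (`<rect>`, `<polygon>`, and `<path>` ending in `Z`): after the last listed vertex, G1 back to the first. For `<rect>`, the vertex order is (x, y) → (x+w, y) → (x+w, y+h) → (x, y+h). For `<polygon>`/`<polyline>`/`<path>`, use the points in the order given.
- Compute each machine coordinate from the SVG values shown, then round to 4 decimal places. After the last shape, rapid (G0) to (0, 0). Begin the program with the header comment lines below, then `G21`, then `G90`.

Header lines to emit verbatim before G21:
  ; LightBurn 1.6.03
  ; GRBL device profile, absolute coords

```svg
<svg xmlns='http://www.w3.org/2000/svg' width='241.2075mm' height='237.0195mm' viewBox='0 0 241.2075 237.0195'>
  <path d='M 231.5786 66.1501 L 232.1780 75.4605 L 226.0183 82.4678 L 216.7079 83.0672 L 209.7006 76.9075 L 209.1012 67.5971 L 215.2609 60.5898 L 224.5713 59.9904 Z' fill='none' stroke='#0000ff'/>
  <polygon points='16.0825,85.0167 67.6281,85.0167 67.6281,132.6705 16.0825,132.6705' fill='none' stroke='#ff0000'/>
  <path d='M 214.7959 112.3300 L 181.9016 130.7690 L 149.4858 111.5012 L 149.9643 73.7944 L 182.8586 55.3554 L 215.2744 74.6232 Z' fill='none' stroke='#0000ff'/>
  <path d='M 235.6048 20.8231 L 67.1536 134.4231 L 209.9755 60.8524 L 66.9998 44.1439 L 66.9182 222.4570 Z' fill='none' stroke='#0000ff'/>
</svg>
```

1 u = 1 mm; y_m = 237.0195 − y.

[1] `<path>` regular polygon, #0000ff→score S564 F1738: (231.5786,170.8694) → (232.1780,161.5590) → (226.0183,154.5517) → (216.7079,153.9523) → (209.7006,160.1120) → (209.1012,169.4224) → (215.2609,176.4297) → (224.5713,177.0291) → (231.5786,170.8694) (closed)

[2] `<polygon>` rectangle, #ff0000→engrave S159 F2685: (16.0825,152.0028) → (67.6281,152.0028) → (67.6281,104.3490) → (16.0825,104.3490) → (16.0825,152.0028) (closed)

[3] `<path>` regular polygon, #0000ff→score S564 F1738: (214.7959,124.6895) → (181.9016,106.2505) → (149.4858,125.5183) → (149.9643,163.2251) → (182.8586,181.6641) → (215.2744,162.3963) → (214.7959,124.6895) (closed)

[4] `<path>` closed polygon, #0000ff→score S564 F1738: (235.6048,216.1964) → (67.1536,102.5964) → (209.9755,176.1671) → (66.9998,192.8756) → (66.9182,14.5625) → (235.6048,216.1964) (closed)

; LightBurn 1.6.03
; GRBL device profile, absolute coords
G21
G90
G0 X231.5786 Y170.8694
M3 S564
G1 X232.1780 Y161.5590 F1738
G1 X226.0183 Y154.5517 F1738
G1 X216.7079 Y153.9523 F1738
G1 X209.7006 Y160.1120 F1738
G1 X209.1012 Y169.4224 F1738
G1 X215.2609 Y176.4297 F1738
G1 X224.5713 Y177.0291 F1738
G1 X231.5786 Y170.8694 F1738
M5
G0 X16.0825 Y152.0028
M3 S159
G1 X67.6281 Y152.0028 F2685
G1 X67.6281 Y104.3490 F2685
G1 X16.0825 Y104.3490 F2685
G1 X16.0825 Y152.0028 F2685
M5
G0 X214.7959 Y124.6895
M3 S564
G1 X181.9016 Y106.2505 F1738
G1 X149.4858 Y125.5183 F1738
G1 X149.9643 Y163.2251 F1738
G1 X182.8586 Y181.6641 F1738
G1 X215.2744 Y162.3963 F1738
G1 X214.7959 Y124.6895 F1738
M5
G0 X235.6048 Y216.1964
M3 S564
G1 X67.1536 Y102.5964 F1738
G1 X209.9755 Y176.1671 F1738
G1 X66.9998 Y192.8756 F1738
G1 X66.9182 Y14.5625 F1738
G1 X235.6048 Y216.1964 F1738
M5
G0 X0.0000 Y0.0000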